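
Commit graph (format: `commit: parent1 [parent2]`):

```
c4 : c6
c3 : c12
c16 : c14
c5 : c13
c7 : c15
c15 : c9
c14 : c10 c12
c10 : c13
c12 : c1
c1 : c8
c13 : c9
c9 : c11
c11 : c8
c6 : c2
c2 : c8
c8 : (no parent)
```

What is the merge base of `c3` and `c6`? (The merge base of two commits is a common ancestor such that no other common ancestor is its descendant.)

Ancestors of c3: {c1, c12, c3, c8}.
Ancestors of c6: {c2, c6, c8}.
Common ancestors: {c8}.
The only common ancestor is c8, so it is the merge base.

c8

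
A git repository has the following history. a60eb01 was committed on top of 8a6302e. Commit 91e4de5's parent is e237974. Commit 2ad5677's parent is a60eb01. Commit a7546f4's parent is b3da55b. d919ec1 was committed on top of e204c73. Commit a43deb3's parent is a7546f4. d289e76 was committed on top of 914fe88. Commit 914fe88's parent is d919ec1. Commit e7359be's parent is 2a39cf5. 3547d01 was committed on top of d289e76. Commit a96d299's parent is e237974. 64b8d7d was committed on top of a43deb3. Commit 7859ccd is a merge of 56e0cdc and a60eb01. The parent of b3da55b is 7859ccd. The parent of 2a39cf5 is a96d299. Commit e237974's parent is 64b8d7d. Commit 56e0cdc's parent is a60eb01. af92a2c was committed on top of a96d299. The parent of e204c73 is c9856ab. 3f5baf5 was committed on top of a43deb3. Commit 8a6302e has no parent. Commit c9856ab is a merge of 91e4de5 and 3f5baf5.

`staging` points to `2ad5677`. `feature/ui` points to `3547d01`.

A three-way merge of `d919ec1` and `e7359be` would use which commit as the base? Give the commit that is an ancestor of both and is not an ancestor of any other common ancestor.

Ancestors of d919ec1: {3f5baf5, 56e0cdc, 64b8d7d, 7859ccd, 8a6302e, 91e4de5, a43deb3, a60eb01, a7546f4, b3da55b, c9856ab, d919ec1, e204c73, e237974}.
Ancestors of e7359be: {2a39cf5, 56e0cdc, 64b8d7d, 7859ccd, 8a6302e, a43deb3, a60eb01, a7546f4, a96d299, b3da55b, e237974, e7359be}.
Common ancestors: {56e0cdc, 64b8d7d, 7859ccd, 8a6302e, a43deb3, a60eb01, a7546f4, b3da55b, e237974}.
Among these, e237974 is not an ancestor of any other common ancestor — it is the merge base.

e237974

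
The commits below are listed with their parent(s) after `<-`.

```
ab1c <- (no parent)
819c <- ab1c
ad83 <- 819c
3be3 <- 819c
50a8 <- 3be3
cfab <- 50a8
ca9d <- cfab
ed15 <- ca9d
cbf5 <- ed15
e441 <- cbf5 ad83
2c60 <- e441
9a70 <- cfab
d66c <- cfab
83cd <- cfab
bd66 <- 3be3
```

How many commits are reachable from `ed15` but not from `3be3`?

4

Reachable from ed15: {3be3, 50a8, 819c, ab1c, ca9d, cfab, ed15}.
Reachable from 3be3: {3be3, 819c, ab1c}.
In ed15's history but not 3be3's: {50a8, ca9d, cfab, ed15} — 4 commits.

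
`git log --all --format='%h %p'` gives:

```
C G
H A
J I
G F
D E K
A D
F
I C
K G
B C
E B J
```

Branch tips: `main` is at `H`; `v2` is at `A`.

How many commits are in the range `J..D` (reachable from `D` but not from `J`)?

4

Reachable from D: {B, C, D, E, F, G, I, J, K}.
Reachable from J: {C, F, G, I, J}.
In D's history but not J's: {B, D, E, K} — 4 commits.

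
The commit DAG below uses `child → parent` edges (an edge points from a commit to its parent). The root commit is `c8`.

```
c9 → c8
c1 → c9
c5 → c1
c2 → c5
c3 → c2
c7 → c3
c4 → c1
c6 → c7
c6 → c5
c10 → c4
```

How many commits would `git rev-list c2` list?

Walking parent pointers from c2: reachable set = {c1, c2, c5, c8, c9}.
That is 5 commits.

5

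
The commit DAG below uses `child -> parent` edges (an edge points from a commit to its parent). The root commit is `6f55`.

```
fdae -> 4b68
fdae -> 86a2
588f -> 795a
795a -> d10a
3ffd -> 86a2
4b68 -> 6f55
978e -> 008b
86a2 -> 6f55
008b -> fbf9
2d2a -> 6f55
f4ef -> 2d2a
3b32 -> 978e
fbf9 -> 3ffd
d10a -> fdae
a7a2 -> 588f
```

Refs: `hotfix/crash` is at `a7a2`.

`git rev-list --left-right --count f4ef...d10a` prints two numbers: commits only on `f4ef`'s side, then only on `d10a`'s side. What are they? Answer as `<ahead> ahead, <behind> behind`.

Reachable from f4ef: {2d2a, 6f55, f4ef}.
Reachable from d10a: {4b68, 6f55, 86a2, d10a, fdae}.
Only in f4ef's history (ahead): {2d2a, f4ef} — 2.
Only in d10a's history (behind): {4b68, 86a2, d10a, fdae} — 4.

2 ahead, 4 behind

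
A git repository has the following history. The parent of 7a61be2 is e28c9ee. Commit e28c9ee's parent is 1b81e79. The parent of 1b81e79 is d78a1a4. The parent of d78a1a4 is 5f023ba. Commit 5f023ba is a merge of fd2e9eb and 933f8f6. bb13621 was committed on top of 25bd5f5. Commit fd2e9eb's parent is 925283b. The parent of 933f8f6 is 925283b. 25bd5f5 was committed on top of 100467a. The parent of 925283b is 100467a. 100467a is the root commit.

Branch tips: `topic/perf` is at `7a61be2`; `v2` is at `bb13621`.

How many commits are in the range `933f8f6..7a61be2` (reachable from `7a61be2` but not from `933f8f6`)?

6

Reachable from 7a61be2: {100467a, 1b81e79, 5f023ba, 7a61be2, 925283b, 933f8f6, d78a1a4, e28c9ee, fd2e9eb}.
Reachable from 933f8f6: {100467a, 925283b, 933f8f6}.
In 7a61be2's history but not 933f8f6's: {1b81e79, 5f023ba, 7a61be2, d78a1a4, e28c9ee, fd2e9eb} — 6 commits.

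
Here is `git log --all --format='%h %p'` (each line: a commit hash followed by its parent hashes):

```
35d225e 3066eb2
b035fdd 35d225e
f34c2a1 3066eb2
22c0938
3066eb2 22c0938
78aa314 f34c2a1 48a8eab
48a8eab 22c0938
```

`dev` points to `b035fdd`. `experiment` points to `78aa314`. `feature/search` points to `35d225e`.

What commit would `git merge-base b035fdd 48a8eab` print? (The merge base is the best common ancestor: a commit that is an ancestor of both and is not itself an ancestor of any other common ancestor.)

Ancestors of b035fdd: {22c0938, 3066eb2, 35d225e, b035fdd}.
Ancestors of 48a8eab: {22c0938, 48a8eab}.
Common ancestors: {22c0938}.
The only common ancestor is 22c0938, so it is the merge base.

22c0938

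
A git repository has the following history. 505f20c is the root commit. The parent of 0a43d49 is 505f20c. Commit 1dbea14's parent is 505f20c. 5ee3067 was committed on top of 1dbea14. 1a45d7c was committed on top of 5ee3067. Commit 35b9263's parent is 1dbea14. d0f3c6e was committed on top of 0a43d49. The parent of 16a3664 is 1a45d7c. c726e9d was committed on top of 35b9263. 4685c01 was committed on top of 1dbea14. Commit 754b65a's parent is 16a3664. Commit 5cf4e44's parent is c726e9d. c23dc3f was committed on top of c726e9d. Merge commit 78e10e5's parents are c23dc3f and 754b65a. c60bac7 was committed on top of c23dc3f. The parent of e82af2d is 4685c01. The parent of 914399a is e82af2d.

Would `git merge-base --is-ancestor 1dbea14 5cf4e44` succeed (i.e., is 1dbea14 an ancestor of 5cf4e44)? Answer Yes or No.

Yes

Ancestors of 5cf4e44 (commits reachable by following parents): {1dbea14, 35b9263, 505f20c, 5cf4e44, c726e9d}.
1dbea14 is in that set, so it is an ancestor of 5cf4e44.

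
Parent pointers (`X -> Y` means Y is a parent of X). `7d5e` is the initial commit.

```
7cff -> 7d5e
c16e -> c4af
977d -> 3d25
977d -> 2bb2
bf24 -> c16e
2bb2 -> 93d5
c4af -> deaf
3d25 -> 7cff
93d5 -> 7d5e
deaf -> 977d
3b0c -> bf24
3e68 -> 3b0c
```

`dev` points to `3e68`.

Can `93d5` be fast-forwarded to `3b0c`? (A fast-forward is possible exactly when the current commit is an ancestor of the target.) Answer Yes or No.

A fast-forward from 93d5 to 3b0c is possible iff 93d5 is an ancestor of 3b0c.
Ancestors of 3b0c: {2bb2, 3b0c, 3d25, 7cff, 7d5e, 93d5, 977d, bf24, c16e, c4af, deaf}.
93d5 is among them, so fast-forward is possible.

Yes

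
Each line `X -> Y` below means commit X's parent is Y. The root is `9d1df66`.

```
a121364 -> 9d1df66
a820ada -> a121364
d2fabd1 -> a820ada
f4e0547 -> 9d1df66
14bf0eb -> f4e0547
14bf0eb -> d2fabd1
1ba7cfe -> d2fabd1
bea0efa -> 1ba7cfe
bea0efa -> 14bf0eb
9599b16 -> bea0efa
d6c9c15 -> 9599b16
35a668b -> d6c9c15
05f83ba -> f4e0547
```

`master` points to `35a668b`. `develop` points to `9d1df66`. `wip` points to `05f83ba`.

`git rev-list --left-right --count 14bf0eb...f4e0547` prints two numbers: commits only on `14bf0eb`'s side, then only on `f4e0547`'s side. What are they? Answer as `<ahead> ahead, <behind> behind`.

Reachable from 14bf0eb: {14bf0eb, 9d1df66, a121364, a820ada, d2fabd1, f4e0547}.
Reachable from f4e0547: {9d1df66, f4e0547}.
Only in 14bf0eb's history (ahead): {14bf0eb, a121364, a820ada, d2fabd1} — 4.
Only in f4e0547's history (behind): {} — 0.

4 ahead, 0 behind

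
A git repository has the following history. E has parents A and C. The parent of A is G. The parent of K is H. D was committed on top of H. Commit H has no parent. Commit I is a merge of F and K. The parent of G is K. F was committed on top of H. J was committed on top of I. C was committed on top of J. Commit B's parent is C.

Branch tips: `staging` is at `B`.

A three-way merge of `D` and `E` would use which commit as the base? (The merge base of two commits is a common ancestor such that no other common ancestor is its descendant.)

H

Ancestors of D: {D, H}.
Ancestors of E: {A, C, E, F, G, H, I, J, K}.
Common ancestors: {H}.
The only common ancestor is H, so it is the merge base.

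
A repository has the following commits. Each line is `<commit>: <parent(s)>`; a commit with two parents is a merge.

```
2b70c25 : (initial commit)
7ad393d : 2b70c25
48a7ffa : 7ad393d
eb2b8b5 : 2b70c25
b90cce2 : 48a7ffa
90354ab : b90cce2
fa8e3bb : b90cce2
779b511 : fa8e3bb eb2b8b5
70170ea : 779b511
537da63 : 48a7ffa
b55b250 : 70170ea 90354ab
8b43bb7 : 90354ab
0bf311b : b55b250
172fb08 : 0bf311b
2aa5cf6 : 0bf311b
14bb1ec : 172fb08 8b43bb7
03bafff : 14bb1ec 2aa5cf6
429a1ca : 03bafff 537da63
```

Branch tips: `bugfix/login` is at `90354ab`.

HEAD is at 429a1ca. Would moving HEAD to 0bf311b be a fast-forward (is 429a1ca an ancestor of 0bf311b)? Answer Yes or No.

A fast-forward from 429a1ca to 0bf311b is possible iff 429a1ca is an ancestor of 0bf311b.
Ancestors of 0bf311b: {0bf311b, 2b70c25, 48a7ffa, 70170ea, 779b511, 7ad393d, 90354ab, b55b250, b90cce2, eb2b8b5, fa8e3bb}.
429a1ca is not among them, so fast-forward is not possible.

No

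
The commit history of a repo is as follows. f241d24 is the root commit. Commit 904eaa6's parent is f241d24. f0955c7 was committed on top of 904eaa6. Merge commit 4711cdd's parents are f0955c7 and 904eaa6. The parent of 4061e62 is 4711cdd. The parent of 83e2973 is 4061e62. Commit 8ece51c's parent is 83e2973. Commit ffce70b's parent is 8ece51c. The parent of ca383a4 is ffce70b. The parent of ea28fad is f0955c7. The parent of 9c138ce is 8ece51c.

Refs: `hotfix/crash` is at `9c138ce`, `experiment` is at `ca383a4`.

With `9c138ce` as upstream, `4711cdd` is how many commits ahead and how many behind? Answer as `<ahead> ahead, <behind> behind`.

0 ahead, 4 behind

Reachable from 4711cdd: {4711cdd, 904eaa6, f0955c7, f241d24}.
Reachable from 9c138ce: {4061e62, 4711cdd, 83e2973, 8ece51c, 904eaa6, 9c138ce, f0955c7, f241d24}.
Only in 4711cdd's history (ahead): {} — 0.
Only in 9c138ce's history (behind): {4061e62, 83e2973, 8ece51c, 9c138ce} — 4.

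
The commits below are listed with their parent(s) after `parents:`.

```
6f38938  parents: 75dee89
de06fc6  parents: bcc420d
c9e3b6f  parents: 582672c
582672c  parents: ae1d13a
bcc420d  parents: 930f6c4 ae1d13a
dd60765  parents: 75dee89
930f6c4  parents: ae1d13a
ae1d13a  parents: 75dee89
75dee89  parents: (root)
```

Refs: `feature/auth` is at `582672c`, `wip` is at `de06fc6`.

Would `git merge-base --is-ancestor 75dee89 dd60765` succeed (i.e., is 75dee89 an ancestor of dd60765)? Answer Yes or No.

Yes

Ancestors of dd60765 (commits reachable by following parents): {75dee89, dd60765}.
75dee89 is in that set, so it is an ancestor of dd60765.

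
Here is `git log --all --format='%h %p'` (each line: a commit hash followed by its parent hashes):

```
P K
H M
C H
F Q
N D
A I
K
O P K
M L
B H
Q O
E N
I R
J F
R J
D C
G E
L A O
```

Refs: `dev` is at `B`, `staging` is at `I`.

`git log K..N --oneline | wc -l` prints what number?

14

Reachable from N: {A, C, D, F, H, I, J, K, L, M, N, O, P, Q, R}.
Reachable from K: {K}.
In N's history but not K's: {A, C, D, F, H, I, J, L, M, N, O, P, Q, R} — 14 commits.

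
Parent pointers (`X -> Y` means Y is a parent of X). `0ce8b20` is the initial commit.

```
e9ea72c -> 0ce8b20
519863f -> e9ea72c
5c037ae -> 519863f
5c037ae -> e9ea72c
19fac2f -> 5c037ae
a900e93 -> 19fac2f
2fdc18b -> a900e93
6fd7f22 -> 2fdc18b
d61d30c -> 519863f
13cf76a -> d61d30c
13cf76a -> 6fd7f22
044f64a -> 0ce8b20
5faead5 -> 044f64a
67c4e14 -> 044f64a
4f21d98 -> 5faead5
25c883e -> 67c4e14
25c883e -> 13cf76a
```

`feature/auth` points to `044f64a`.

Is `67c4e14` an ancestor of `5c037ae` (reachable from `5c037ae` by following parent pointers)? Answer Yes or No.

Ancestors of 5c037ae: {0ce8b20, 519863f, 5c037ae, e9ea72c}.
67c4e14 is not in that set, so it is not an ancestor of 5c037ae.

No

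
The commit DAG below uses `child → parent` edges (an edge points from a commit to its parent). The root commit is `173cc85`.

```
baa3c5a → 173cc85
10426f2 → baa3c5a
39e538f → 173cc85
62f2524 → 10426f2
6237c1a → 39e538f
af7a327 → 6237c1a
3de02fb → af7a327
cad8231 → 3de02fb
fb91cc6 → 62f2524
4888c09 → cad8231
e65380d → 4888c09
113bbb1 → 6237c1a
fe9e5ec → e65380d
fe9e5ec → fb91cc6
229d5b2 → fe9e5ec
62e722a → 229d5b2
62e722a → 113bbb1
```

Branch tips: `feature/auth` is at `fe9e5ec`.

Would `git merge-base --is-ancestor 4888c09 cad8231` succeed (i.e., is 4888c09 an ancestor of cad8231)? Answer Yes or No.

No

Ancestors of cad8231: {173cc85, 39e538f, 3de02fb, 6237c1a, af7a327, cad8231}.
4888c09 is not in that set, so it is not an ancestor of cad8231.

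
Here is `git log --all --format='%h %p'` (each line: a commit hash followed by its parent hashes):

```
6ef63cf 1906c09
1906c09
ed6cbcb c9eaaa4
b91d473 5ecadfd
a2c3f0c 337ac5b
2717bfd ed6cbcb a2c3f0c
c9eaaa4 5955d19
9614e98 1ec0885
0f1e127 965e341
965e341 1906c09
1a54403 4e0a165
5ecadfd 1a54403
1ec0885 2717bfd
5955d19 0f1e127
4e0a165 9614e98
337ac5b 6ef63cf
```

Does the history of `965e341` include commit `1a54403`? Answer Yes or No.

No

Ancestors of 965e341: {1906c09, 965e341}.
1a54403 is not in that set, so it is not an ancestor of 965e341.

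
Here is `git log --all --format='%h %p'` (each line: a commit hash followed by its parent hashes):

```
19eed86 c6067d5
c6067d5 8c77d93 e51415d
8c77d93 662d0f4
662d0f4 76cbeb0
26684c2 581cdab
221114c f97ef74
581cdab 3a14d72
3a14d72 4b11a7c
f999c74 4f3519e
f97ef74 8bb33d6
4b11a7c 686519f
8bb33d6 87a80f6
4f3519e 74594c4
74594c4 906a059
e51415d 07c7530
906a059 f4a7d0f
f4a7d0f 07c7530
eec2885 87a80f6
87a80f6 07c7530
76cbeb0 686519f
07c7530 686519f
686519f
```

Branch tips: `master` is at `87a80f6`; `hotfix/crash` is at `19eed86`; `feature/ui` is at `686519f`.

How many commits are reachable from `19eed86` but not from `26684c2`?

7

Reachable from 19eed86: {07c7530, 19eed86, 662d0f4, 686519f, 76cbeb0, 8c77d93, c6067d5, e51415d}.
Reachable from 26684c2: {26684c2, 3a14d72, 4b11a7c, 581cdab, 686519f}.
In 19eed86's history but not 26684c2's: {07c7530, 19eed86, 662d0f4, 76cbeb0, 8c77d93, c6067d5, e51415d} — 7 commits.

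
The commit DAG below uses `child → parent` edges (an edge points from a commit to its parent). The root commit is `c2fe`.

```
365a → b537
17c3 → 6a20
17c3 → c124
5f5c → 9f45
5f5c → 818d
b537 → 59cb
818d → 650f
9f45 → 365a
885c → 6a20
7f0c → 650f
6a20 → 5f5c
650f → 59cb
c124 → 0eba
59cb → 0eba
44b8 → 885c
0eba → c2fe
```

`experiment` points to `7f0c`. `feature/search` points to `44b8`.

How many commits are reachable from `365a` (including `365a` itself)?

Walking parent pointers from 365a: reachable set = {0eba, 365a, 59cb, b537, c2fe}.
That is 5 commits.

5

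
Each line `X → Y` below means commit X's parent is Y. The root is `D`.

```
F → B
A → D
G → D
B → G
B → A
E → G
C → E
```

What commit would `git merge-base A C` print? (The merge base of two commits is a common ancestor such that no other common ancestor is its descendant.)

Ancestors of A: {A, D}.
Ancestors of C: {C, D, E, G}.
Common ancestors: {D}.
The only common ancestor is D, so it is the merge base.

D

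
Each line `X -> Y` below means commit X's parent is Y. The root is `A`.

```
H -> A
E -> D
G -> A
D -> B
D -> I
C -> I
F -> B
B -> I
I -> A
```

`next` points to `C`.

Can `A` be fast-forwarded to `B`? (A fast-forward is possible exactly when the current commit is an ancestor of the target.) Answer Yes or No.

A fast-forward from A to B is possible iff A is an ancestor of B.
Ancestors of B: {A, B, I}.
A is among them, so fast-forward is possible.

Yes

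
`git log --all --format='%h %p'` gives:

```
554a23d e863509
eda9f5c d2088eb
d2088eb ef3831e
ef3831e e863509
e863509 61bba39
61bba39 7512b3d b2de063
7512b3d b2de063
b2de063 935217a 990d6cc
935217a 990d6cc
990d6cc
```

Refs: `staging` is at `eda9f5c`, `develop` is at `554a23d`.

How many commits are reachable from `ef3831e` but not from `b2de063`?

4

Reachable from ef3831e: {61bba39, 7512b3d, 935217a, 990d6cc, b2de063, e863509, ef3831e}.
Reachable from b2de063: {935217a, 990d6cc, b2de063}.
In ef3831e's history but not b2de063's: {61bba39, 7512b3d, e863509, ef3831e} — 4 commits.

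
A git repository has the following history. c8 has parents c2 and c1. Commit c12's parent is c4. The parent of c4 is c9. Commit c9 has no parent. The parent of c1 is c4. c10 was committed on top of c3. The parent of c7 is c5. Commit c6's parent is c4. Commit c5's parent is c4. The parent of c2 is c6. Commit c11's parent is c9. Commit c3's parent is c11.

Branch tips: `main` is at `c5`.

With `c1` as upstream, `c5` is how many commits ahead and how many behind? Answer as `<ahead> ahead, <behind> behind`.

1 ahead, 1 behind

Reachable from c5: {c4, c5, c9}.
Reachable from c1: {c1, c4, c9}.
Only in c5's history (ahead): {c5} — 1.
Only in c1's history (behind): {c1} — 1.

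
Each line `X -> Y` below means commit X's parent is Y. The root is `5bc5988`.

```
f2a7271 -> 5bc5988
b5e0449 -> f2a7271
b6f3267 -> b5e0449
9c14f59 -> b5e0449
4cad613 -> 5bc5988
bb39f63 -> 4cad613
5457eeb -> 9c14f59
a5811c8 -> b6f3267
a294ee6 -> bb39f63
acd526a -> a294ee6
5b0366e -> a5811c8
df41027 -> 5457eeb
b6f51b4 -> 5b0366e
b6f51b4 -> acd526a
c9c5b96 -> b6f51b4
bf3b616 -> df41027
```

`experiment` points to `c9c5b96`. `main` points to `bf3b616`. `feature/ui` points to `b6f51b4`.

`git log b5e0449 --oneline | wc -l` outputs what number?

Walking parent pointers from b5e0449: reachable set = {5bc5988, b5e0449, f2a7271}.
That is 3 commits.

3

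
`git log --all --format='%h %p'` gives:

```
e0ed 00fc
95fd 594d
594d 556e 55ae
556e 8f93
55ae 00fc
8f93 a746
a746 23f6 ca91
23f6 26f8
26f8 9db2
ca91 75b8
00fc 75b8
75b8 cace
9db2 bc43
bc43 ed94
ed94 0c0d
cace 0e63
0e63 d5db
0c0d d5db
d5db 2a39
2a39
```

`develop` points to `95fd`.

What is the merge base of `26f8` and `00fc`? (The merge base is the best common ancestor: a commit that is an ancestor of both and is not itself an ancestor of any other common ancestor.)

d5db

Ancestors of 26f8: {0c0d, 26f8, 2a39, 9db2, bc43, d5db, ed94}.
Ancestors of 00fc: {00fc, 0e63, 2a39, 75b8, cace, d5db}.
Common ancestors: {2a39, d5db}.
Among these, d5db is not an ancestor of any other common ancestor — it is the merge base.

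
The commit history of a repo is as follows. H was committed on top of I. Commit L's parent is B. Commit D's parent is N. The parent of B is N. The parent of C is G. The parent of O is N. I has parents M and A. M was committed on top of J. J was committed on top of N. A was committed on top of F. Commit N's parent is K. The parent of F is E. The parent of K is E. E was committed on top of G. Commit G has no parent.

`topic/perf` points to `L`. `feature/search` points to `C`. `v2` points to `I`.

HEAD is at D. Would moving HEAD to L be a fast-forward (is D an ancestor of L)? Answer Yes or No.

A fast-forward from D to L is possible iff D is an ancestor of L.
Ancestors of L: {B, E, G, K, L, N}.
D is not among them, so fast-forward is not possible.

No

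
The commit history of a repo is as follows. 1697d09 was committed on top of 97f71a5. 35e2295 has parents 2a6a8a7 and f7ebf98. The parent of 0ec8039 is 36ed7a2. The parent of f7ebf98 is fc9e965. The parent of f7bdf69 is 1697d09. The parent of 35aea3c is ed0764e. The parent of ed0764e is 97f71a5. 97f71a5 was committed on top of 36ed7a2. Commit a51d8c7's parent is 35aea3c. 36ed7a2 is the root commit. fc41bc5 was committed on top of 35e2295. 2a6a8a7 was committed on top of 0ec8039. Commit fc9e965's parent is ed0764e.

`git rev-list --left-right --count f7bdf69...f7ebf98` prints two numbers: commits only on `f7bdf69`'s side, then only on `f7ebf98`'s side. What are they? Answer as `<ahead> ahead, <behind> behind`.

2 ahead, 3 behind

Reachable from f7bdf69: {1697d09, 36ed7a2, 97f71a5, f7bdf69}.
Reachable from f7ebf98: {36ed7a2, 97f71a5, ed0764e, f7ebf98, fc9e965}.
Only in f7bdf69's history (ahead): {1697d09, f7bdf69} — 2.
Only in f7ebf98's history (behind): {ed0764e, f7ebf98, fc9e965} — 3.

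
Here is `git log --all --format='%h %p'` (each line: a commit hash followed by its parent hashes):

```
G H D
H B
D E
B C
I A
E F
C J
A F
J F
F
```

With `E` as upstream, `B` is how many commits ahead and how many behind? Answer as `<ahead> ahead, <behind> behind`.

Reachable from B: {B, C, F, J}.
Reachable from E: {E, F}.
Only in B's history (ahead): {B, C, J} — 3.
Only in E's history (behind): {E} — 1.

3 ahead, 1 behind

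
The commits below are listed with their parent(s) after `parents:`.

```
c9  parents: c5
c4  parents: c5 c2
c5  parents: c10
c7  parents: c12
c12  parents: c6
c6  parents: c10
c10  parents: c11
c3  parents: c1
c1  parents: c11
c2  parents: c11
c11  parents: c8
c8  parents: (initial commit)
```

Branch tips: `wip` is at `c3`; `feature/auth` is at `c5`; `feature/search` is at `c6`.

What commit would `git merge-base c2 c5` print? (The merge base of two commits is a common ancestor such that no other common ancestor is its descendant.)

Ancestors of c2: {c11, c2, c8}.
Ancestors of c5: {c10, c11, c5, c8}.
Common ancestors: {c11, c8}.
Among these, c11 is not an ancestor of any other common ancestor — it is the merge base.

c11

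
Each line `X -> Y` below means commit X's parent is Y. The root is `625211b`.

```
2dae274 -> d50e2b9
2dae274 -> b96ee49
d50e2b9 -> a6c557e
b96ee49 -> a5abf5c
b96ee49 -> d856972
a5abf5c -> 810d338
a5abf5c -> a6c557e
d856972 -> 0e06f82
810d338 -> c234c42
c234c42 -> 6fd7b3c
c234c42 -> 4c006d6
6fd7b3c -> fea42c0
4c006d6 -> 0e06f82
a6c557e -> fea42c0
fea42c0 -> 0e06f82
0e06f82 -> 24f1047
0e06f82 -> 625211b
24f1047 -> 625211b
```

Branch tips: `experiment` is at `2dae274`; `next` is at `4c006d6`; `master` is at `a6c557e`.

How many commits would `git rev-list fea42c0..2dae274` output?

10

Reachable from 2dae274: {0e06f82, 24f1047, 2dae274, 4c006d6, 625211b, 6fd7b3c, 810d338, a5abf5c, a6c557e, b96ee49, c234c42, d50e2b9, d856972, fea42c0}.
Reachable from fea42c0: {0e06f82, 24f1047, 625211b, fea42c0}.
In 2dae274's history but not fea42c0's: {2dae274, 4c006d6, 6fd7b3c, 810d338, a5abf5c, a6c557e, b96ee49, c234c42, d50e2b9, d856972} — 10 commits.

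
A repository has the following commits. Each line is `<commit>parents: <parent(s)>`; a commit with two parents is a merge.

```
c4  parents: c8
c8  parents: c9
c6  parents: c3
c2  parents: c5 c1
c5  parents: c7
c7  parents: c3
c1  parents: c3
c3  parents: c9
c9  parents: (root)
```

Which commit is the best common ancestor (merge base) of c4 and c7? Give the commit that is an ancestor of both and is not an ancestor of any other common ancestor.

Ancestors of c4: {c4, c8, c9}.
Ancestors of c7: {c3, c7, c9}.
Common ancestors: {c9}.
The only common ancestor is c9, so it is the merge base.

c9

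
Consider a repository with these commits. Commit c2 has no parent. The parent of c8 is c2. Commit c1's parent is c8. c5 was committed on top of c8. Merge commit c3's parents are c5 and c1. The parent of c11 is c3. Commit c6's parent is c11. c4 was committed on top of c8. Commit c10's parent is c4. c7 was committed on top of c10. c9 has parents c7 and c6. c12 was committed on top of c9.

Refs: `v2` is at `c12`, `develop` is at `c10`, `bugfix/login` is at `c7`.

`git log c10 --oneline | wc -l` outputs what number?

4

Walking parent pointers from c10: reachable set = {c10, c2, c4, c8}.
That is 4 commits.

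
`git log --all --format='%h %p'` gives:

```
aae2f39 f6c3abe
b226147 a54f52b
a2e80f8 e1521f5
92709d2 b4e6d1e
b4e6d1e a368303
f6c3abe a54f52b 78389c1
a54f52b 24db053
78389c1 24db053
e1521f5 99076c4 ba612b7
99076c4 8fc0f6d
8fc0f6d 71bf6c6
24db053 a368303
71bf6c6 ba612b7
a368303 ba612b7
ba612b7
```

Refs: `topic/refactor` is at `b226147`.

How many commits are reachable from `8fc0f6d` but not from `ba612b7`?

Reachable from 8fc0f6d: {71bf6c6, 8fc0f6d, ba612b7}.
Reachable from ba612b7: {ba612b7}.
In 8fc0f6d's history but not ba612b7's: {71bf6c6, 8fc0f6d} — 2 commits.

2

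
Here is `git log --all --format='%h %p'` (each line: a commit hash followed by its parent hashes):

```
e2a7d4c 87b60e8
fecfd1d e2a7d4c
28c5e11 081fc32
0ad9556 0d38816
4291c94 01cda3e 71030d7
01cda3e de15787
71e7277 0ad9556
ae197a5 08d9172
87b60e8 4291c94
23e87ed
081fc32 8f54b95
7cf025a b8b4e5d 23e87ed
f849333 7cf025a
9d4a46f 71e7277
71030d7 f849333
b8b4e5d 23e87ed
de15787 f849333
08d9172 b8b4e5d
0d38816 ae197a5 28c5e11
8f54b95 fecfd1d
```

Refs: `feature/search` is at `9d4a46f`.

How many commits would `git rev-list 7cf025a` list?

3

Walking parent pointers from 7cf025a: reachable set = {23e87ed, 7cf025a, b8b4e5d}.
That is 3 commits.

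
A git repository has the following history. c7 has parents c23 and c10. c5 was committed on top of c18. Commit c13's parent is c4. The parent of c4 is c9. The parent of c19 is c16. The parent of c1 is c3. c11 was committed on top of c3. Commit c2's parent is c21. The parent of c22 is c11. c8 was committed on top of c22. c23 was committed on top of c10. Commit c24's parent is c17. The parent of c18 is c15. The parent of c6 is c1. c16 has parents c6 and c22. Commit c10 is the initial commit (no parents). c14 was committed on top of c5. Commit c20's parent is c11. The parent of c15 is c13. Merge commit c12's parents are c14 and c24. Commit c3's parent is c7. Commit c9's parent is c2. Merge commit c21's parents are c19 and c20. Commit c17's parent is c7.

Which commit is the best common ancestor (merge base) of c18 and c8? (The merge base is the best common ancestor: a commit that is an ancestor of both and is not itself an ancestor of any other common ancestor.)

Ancestors of c18: {c1, c10, c11, c13, c15, c16, c18, c19, c2, c20, c21, c22, c23, c3, c4, c6, c7, c9}.
Ancestors of c8: {c10, c11, c22, c23, c3, c7, c8}.
Common ancestors: {c10, c11, c22, c23, c3, c7}.
Among these, c22 is not an ancestor of any other common ancestor — it is the merge base.

c22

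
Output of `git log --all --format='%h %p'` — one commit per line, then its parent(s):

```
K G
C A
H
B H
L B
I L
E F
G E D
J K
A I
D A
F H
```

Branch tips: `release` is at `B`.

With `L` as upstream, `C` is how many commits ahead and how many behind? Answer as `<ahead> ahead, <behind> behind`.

Reachable from C: {A, B, C, H, I, L}.
Reachable from L: {B, H, L}.
Only in C's history (ahead): {A, C, I} — 3.
Only in L's history (behind): {} — 0.

3 ahead, 0 behind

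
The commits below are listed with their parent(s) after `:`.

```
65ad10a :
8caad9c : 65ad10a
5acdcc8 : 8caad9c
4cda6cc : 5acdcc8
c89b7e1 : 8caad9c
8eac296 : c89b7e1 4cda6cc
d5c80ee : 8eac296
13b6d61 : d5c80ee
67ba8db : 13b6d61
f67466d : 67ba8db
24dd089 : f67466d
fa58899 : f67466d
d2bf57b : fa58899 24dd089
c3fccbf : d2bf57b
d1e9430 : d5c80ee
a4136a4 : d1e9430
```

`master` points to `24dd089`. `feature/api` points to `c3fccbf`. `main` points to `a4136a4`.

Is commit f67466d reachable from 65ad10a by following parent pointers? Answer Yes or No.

No

Ancestors of 65ad10a: {65ad10a}.
f67466d is not in that set, so it is not an ancestor of 65ad10a.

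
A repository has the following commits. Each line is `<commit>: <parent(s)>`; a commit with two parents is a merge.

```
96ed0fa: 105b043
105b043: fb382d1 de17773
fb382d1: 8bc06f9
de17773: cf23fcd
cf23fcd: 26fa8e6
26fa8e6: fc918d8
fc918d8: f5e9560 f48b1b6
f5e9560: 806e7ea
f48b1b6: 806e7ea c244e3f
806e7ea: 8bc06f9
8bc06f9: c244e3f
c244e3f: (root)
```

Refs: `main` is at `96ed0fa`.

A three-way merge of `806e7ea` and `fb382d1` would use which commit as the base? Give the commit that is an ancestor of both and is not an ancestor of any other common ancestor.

8bc06f9

Ancestors of 806e7ea: {806e7ea, 8bc06f9, c244e3f}.
Ancestors of fb382d1: {8bc06f9, c244e3f, fb382d1}.
Common ancestors: {8bc06f9, c244e3f}.
Among these, 8bc06f9 is not an ancestor of any other common ancestor — it is the merge base.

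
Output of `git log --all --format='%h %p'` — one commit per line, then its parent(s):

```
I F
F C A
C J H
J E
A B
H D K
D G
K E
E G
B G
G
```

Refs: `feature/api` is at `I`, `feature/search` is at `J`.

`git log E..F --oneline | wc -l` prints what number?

8

Reachable from F: {A, B, C, D, E, F, G, H, J, K}.
Reachable from E: {E, G}.
In F's history but not E's: {A, B, C, D, F, H, J, K} — 8 commits.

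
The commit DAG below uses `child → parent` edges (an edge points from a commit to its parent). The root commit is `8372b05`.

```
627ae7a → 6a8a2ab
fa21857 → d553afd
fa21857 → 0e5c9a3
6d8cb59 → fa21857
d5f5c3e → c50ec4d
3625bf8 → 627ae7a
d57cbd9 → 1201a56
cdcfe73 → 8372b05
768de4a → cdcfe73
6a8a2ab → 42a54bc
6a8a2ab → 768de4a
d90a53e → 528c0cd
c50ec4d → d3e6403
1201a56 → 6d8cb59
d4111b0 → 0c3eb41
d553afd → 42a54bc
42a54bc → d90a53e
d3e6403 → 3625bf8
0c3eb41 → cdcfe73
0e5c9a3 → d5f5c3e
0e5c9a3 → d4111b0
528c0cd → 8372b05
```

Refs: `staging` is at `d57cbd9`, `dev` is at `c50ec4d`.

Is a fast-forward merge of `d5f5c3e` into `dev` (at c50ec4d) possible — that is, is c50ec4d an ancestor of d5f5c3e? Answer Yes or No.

A fast-forward from c50ec4d to d5f5c3e is possible iff c50ec4d is an ancestor of d5f5c3e.
Ancestors of d5f5c3e: {3625bf8, 42a54bc, 528c0cd, 627ae7a, 6a8a2ab, 768de4a, 8372b05, c50ec4d, cdcfe73, d3e6403, d5f5c3e, d90a53e}.
c50ec4d is among them, so fast-forward is possible.

Yes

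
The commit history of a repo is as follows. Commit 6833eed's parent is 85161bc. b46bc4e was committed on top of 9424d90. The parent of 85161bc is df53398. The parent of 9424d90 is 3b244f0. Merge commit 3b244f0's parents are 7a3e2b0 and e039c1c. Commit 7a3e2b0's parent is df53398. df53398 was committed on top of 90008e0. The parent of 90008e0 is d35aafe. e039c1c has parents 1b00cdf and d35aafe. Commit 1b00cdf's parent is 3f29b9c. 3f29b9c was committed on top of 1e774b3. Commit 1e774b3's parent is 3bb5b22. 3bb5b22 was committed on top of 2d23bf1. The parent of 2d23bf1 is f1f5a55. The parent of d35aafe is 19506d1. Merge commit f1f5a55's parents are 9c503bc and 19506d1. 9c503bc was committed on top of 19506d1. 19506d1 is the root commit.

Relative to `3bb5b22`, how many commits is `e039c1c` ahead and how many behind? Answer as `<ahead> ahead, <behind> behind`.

5 ahead, 0 behind

Reachable from e039c1c: {19506d1, 1b00cdf, 1e774b3, 2d23bf1, 3bb5b22, 3f29b9c, 9c503bc, d35aafe, e039c1c, f1f5a55}.
Reachable from 3bb5b22: {19506d1, 2d23bf1, 3bb5b22, 9c503bc, f1f5a55}.
Only in e039c1c's history (ahead): {1b00cdf, 1e774b3, 3f29b9c, d35aafe, e039c1c} — 5.
Only in 3bb5b22's history (behind): {} — 0.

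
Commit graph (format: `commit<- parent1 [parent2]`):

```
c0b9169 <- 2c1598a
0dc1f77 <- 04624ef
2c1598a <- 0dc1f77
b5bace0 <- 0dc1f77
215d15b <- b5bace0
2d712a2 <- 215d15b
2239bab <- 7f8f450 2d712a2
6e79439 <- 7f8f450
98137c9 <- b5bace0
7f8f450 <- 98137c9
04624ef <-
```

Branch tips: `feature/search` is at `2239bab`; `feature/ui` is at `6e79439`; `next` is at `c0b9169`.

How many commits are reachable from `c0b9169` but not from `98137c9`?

Reachable from c0b9169: {04624ef, 0dc1f77, 2c1598a, c0b9169}.
Reachable from 98137c9: {04624ef, 0dc1f77, 98137c9, b5bace0}.
In c0b9169's history but not 98137c9's: {2c1598a, c0b9169} — 2 commits.

2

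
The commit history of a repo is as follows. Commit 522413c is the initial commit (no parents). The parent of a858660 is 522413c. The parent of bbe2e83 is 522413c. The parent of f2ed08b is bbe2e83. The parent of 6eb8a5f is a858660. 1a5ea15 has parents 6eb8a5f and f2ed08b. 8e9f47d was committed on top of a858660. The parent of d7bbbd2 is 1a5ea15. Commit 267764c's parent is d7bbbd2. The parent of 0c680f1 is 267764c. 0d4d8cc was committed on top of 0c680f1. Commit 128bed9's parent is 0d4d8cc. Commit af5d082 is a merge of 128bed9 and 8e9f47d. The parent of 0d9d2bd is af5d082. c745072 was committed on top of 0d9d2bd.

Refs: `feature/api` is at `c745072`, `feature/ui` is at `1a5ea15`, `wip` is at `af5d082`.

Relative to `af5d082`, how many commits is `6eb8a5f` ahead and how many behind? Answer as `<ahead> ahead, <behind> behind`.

Reachable from 6eb8a5f: {522413c, 6eb8a5f, a858660}.
Reachable from af5d082: {0c680f1, 0d4d8cc, 128bed9, 1a5ea15, 267764c, 522413c, 6eb8a5f, 8e9f47d, a858660, af5d082, bbe2e83, d7bbbd2, f2ed08b}.
Only in 6eb8a5f's history (ahead): {} — 0.
Only in af5d082's history (behind): {0c680f1, 0d4d8cc, 128bed9, 1a5ea15, 267764c, 8e9f47d, af5d082, bbe2e83, d7bbbd2, f2ed08b} — 10.

0 ahead, 10 behind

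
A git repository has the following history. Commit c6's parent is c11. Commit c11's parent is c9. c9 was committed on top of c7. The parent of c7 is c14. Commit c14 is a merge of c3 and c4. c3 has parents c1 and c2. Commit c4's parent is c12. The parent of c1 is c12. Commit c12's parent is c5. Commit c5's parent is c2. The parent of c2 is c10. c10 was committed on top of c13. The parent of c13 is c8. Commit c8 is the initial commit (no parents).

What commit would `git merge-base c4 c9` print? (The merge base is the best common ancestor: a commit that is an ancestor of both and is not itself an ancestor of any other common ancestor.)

c4

Ancestors of c4: {c10, c12, c13, c2, c4, c5, c8}.
Ancestors of c9: {c1, c10, c12, c13, c14, c2, c3, c4, c5, c7, c8, c9}.
Common ancestors: {c10, c12, c13, c2, c4, c5, c8}.
Among these, c4 is not an ancestor of any other common ancestor — it is the merge base.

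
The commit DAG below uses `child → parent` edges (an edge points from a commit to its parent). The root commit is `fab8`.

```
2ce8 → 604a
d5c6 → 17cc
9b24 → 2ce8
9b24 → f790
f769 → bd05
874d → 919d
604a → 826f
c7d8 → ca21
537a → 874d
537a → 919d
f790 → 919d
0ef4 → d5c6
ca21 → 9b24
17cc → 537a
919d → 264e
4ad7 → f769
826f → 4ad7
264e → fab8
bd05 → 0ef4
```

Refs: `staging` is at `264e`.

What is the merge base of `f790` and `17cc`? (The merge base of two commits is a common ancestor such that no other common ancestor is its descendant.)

919d

Ancestors of f790: {264e, 919d, f790, fab8}.
Ancestors of 17cc: {17cc, 264e, 537a, 874d, 919d, fab8}.
Common ancestors: {264e, 919d, fab8}.
Among these, 919d is not an ancestor of any other common ancestor — it is the merge base.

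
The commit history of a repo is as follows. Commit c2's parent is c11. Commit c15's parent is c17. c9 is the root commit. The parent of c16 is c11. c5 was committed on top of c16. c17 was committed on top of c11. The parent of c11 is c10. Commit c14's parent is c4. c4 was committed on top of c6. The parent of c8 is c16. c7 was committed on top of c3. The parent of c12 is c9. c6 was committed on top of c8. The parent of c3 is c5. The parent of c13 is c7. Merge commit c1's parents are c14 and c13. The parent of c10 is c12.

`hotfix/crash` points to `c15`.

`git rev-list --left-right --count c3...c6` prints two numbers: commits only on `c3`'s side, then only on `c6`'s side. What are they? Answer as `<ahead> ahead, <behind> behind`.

Reachable from c3: {c10, c11, c12, c16, c3, c5, c9}.
Reachable from c6: {c10, c11, c12, c16, c6, c8, c9}.
Only in c3's history (ahead): {c3, c5} — 2.
Only in c6's history (behind): {c6, c8} — 2.

2 ahead, 2 behind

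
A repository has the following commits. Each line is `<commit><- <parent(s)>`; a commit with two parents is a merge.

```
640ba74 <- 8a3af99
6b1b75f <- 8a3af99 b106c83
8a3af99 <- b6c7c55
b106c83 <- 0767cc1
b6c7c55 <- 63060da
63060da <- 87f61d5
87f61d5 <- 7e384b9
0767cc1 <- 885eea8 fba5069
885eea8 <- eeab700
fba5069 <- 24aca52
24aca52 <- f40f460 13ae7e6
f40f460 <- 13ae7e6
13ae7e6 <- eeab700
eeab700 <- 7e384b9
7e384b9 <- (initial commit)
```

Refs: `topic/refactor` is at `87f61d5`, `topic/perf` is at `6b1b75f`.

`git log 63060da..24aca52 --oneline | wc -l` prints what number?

4

Reachable from 24aca52: {13ae7e6, 24aca52, 7e384b9, eeab700, f40f460}.
Reachable from 63060da: {63060da, 7e384b9, 87f61d5}.
In 24aca52's history but not 63060da's: {13ae7e6, 24aca52, eeab700, f40f460} — 4 commits.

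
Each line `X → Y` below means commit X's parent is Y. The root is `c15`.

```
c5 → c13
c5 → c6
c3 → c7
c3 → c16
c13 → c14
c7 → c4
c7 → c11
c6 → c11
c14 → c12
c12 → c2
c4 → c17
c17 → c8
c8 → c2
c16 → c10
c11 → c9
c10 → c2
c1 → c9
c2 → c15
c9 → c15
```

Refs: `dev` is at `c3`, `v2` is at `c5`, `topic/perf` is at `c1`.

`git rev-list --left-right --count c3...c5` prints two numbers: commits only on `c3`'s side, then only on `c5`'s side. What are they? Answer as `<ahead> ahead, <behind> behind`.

Reachable from c3: {c10, c11, c15, c16, c17, c2, c3, c4, c7, c8, c9}.
Reachable from c5: {c11, c12, c13, c14, c15, c2, c5, c6, c9}.
Only in c3's history (ahead): {c10, c16, c17, c3, c4, c7, c8} — 7.
Only in c5's history (behind): {c12, c13, c14, c5, c6} — 5.

7 ahead, 5 behind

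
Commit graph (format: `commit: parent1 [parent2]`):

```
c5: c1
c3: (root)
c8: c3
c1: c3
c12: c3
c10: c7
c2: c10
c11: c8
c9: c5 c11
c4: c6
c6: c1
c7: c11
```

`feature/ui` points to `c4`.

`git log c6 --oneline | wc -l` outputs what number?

3

Walking parent pointers from c6: reachable set = {c1, c3, c6}.
That is 3 commits.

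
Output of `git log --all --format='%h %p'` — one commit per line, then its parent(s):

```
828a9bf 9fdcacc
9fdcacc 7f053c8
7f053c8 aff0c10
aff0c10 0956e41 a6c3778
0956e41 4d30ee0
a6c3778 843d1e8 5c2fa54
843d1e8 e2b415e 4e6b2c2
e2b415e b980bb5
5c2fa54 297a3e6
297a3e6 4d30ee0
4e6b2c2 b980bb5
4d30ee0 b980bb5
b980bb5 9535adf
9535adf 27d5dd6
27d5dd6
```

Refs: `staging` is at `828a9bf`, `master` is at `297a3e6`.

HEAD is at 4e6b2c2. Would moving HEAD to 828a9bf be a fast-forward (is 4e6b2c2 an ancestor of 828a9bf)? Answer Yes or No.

Yes

A fast-forward from 4e6b2c2 to 828a9bf is possible iff 4e6b2c2 is an ancestor of 828a9bf.
Ancestors of 828a9bf: {0956e41, 27d5dd6, 297a3e6, 4d30ee0, 4e6b2c2, 5c2fa54, 7f053c8, 828a9bf, 843d1e8, 9535adf, 9fdcacc, a6c3778, aff0c10, b980bb5, e2b415e}.
4e6b2c2 is among them, so fast-forward is possible.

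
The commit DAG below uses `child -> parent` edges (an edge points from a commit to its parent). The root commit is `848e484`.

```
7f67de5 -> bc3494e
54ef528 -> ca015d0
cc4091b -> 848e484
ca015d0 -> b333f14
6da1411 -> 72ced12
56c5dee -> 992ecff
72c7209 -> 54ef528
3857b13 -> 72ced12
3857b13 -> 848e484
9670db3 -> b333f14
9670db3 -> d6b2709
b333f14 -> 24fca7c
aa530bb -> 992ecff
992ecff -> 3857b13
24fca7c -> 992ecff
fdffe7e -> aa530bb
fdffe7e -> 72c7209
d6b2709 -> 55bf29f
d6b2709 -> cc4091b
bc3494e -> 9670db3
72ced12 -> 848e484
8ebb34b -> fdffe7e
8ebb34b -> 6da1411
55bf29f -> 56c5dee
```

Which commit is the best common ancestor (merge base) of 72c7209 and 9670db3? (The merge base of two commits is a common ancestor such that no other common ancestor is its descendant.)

Ancestors of 72c7209: {24fca7c, 3857b13, 54ef528, 72c7209, 72ced12, 848e484, 992ecff, b333f14, ca015d0}.
Ancestors of 9670db3: {24fca7c, 3857b13, 55bf29f, 56c5dee, 72ced12, 848e484, 9670db3, 992ecff, b333f14, cc4091b, d6b2709}.
Common ancestors: {24fca7c, 3857b13, 72ced12, 848e484, 992ecff, b333f14}.
Among these, b333f14 is not an ancestor of any other common ancestor — it is the merge base.

b333f14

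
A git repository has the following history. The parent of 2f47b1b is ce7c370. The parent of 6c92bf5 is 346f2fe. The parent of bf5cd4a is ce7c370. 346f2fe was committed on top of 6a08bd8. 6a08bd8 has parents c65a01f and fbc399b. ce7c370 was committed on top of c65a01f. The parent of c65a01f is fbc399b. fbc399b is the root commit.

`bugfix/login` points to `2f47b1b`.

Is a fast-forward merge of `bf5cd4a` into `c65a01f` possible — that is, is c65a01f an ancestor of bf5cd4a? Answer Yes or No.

A fast-forward from c65a01f to bf5cd4a is possible iff c65a01f is an ancestor of bf5cd4a.
Ancestors of bf5cd4a: {bf5cd4a, c65a01f, ce7c370, fbc399b}.
c65a01f is among them, so fast-forward is possible.

Yes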